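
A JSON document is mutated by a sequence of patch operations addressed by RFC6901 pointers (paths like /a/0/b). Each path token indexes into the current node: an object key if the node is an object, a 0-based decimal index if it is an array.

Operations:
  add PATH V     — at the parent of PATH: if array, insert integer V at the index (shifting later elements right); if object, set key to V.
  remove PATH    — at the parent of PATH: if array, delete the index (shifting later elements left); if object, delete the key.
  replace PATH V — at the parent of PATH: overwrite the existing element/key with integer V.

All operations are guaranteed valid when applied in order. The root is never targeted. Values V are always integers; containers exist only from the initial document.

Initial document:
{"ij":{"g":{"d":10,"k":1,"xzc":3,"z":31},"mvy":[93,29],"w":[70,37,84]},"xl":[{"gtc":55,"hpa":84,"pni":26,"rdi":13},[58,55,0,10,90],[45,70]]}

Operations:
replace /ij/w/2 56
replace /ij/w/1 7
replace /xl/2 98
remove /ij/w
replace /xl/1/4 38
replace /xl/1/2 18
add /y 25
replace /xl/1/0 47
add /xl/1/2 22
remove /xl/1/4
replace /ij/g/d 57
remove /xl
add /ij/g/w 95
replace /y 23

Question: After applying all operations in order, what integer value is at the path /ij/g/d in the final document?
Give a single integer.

Answer: 57

Derivation:
After op 1 (replace /ij/w/2 56): {"ij":{"g":{"d":10,"k":1,"xzc":3,"z":31},"mvy":[93,29],"w":[70,37,56]},"xl":[{"gtc":55,"hpa":84,"pni":26,"rdi":13},[58,55,0,10,90],[45,70]]}
After op 2 (replace /ij/w/1 7): {"ij":{"g":{"d":10,"k":1,"xzc":3,"z":31},"mvy":[93,29],"w":[70,7,56]},"xl":[{"gtc":55,"hpa":84,"pni":26,"rdi":13},[58,55,0,10,90],[45,70]]}
After op 3 (replace /xl/2 98): {"ij":{"g":{"d":10,"k":1,"xzc":3,"z":31},"mvy":[93,29],"w":[70,7,56]},"xl":[{"gtc":55,"hpa":84,"pni":26,"rdi":13},[58,55,0,10,90],98]}
After op 4 (remove /ij/w): {"ij":{"g":{"d":10,"k":1,"xzc":3,"z":31},"mvy":[93,29]},"xl":[{"gtc":55,"hpa":84,"pni":26,"rdi":13},[58,55,0,10,90],98]}
After op 5 (replace /xl/1/4 38): {"ij":{"g":{"d":10,"k":1,"xzc":3,"z":31},"mvy":[93,29]},"xl":[{"gtc":55,"hpa":84,"pni":26,"rdi":13},[58,55,0,10,38],98]}
After op 6 (replace /xl/1/2 18): {"ij":{"g":{"d":10,"k":1,"xzc":3,"z":31},"mvy":[93,29]},"xl":[{"gtc":55,"hpa":84,"pni":26,"rdi":13},[58,55,18,10,38],98]}
After op 7 (add /y 25): {"ij":{"g":{"d":10,"k":1,"xzc":3,"z":31},"mvy":[93,29]},"xl":[{"gtc":55,"hpa":84,"pni":26,"rdi":13},[58,55,18,10,38],98],"y":25}
After op 8 (replace /xl/1/0 47): {"ij":{"g":{"d":10,"k":1,"xzc":3,"z":31},"mvy":[93,29]},"xl":[{"gtc":55,"hpa":84,"pni":26,"rdi":13},[47,55,18,10,38],98],"y":25}
After op 9 (add /xl/1/2 22): {"ij":{"g":{"d":10,"k":1,"xzc":3,"z":31},"mvy":[93,29]},"xl":[{"gtc":55,"hpa":84,"pni":26,"rdi":13},[47,55,22,18,10,38],98],"y":25}
After op 10 (remove /xl/1/4): {"ij":{"g":{"d":10,"k":1,"xzc":3,"z":31},"mvy":[93,29]},"xl":[{"gtc":55,"hpa":84,"pni":26,"rdi":13},[47,55,22,18,38],98],"y":25}
After op 11 (replace /ij/g/d 57): {"ij":{"g":{"d":57,"k":1,"xzc":3,"z":31},"mvy":[93,29]},"xl":[{"gtc":55,"hpa":84,"pni":26,"rdi":13},[47,55,22,18,38],98],"y":25}
After op 12 (remove /xl): {"ij":{"g":{"d":57,"k":1,"xzc":3,"z":31},"mvy":[93,29]},"y":25}
After op 13 (add /ij/g/w 95): {"ij":{"g":{"d":57,"k":1,"w":95,"xzc":3,"z":31},"mvy":[93,29]},"y":25}
After op 14 (replace /y 23): {"ij":{"g":{"d":57,"k":1,"w":95,"xzc":3,"z":31},"mvy":[93,29]},"y":23}
Value at /ij/g/d: 57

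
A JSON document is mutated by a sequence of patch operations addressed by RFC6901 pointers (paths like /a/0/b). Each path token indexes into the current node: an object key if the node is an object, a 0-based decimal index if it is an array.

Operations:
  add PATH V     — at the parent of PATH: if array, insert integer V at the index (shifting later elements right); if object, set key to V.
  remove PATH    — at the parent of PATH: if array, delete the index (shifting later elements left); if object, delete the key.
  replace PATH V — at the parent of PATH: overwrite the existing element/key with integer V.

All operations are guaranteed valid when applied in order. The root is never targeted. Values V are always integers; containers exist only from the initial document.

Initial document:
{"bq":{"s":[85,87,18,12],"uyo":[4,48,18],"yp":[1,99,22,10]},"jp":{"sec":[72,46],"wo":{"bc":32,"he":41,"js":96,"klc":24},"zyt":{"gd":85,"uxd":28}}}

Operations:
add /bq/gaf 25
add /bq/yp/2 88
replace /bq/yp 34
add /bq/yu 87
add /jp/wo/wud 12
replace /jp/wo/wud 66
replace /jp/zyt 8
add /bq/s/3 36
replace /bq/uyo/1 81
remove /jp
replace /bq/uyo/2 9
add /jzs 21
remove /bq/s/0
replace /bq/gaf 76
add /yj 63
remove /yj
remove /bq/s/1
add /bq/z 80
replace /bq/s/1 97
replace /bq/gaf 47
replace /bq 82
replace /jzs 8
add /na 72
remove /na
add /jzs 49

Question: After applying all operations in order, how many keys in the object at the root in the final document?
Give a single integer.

After op 1 (add /bq/gaf 25): {"bq":{"gaf":25,"s":[85,87,18,12],"uyo":[4,48,18],"yp":[1,99,22,10]},"jp":{"sec":[72,46],"wo":{"bc":32,"he":41,"js":96,"klc":24},"zyt":{"gd":85,"uxd":28}}}
After op 2 (add /bq/yp/2 88): {"bq":{"gaf":25,"s":[85,87,18,12],"uyo":[4,48,18],"yp":[1,99,88,22,10]},"jp":{"sec":[72,46],"wo":{"bc":32,"he":41,"js":96,"klc":24},"zyt":{"gd":85,"uxd":28}}}
After op 3 (replace /bq/yp 34): {"bq":{"gaf":25,"s":[85,87,18,12],"uyo":[4,48,18],"yp":34},"jp":{"sec":[72,46],"wo":{"bc":32,"he":41,"js":96,"klc":24},"zyt":{"gd":85,"uxd":28}}}
After op 4 (add /bq/yu 87): {"bq":{"gaf":25,"s":[85,87,18,12],"uyo":[4,48,18],"yp":34,"yu":87},"jp":{"sec":[72,46],"wo":{"bc":32,"he":41,"js":96,"klc":24},"zyt":{"gd":85,"uxd":28}}}
After op 5 (add /jp/wo/wud 12): {"bq":{"gaf":25,"s":[85,87,18,12],"uyo":[4,48,18],"yp":34,"yu":87},"jp":{"sec":[72,46],"wo":{"bc":32,"he":41,"js":96,"klc":24,"wud":12},"zyt":{"gd":85,"uxd":28}}}
After op 6 (replace /jp/wo/wud 66): {"bq":{"gaf":25,"s":[85,87,18,12],"uyo":[4,48,18],"yp":34,"yu":87},"jp":{"sec":[72,46],"wo":{"bc":32,"he":41,"js":96,"klc":24,"wud":66},"zyt":{"gd":85,"uxd":28}}}
After op 7 (replace /jp/zyt 8): {"bq":{"gaf":25,"s":[85,87,18,12],"uyo":[4,48,18],"yp":34,"yu":87},"jp":{"sec":[72,46],"wo":{"bc":32,"he":41,"js":96,"klc":24,"wud":66},"zyt":8}}
After op 8 (add /bq/s/3 36): {"bq":{"gaf":25,"s":[85,87,18,36,12],"uyo":[4,48,18],"yp":34,"yu":87},"jp":{"sec":[72,46],"wo":{"bc":32,"he":41,"js":96,"klc":24,"wud":66},"zyt":8}}
After op 9 (replace /bq/uyo/1 81): {"bq":{"gaf":25,"s":[85,87,18,36,12],"uyo":[4,81,18],"yp":34,"yu":87},"jp":{"sec":[72,46],"wo":{"bc":32,"he":41,"js":96,"klc":24,"wud":66},"zyt":8}}
After op 10 (remove /jp): {"bq":{"gaf":25,"s":[85,87,18,36,12],"uyo":[4,81,18],"yp":34,"yu":87}}
After op 11 (replace /bq/uyo/2 9): {"bq":{"gaf":25,"s":[85,87,18,36,12],"uyo":[4,81,9],"yp":34,"yu":87}}
After op 12 (add /jzs 21): {"bq":{"gaf":25,"s":[85,87,18,36,12],"uyo":[4,81,9],"yp":34,"yu":87},"jzs":21}
After op 13 (remove /bq/s/0): {"bq":{"gaf":25,"s":[87,18,36,12],"uyo":[4,81,9],"yp":34,"yu":87},"jzs":21}
After op 14 (replace /bq/gaf 76): {"bq":{"gaf":76,"s":[87,18,36,12],"uyo":[4,81,9],"yp":34,"yu":87},"jzs":21}
After op 15 (add /yj 63): {"bq":{"gaf":76,"s":[87,18,36,12],"uyo":[4,81,9],"yp":34,"yu":87},"jzs":21,"yj":63}
After op 16 (remove /yj): {"bq":{"gaf":76,"s":[87,18,36,12],"uyo":[4,81,9],"yp":34,"yu":87},"jzs":21}
After op 17 (remove /bq/s/1): {"bq":{"gaf":76,"s":[87,36,12],"uyo":[4,81,9],"yp":34,"yu":87},"jzs":21}
After op 18 (add /bq/z 80): {"bq":{"gaf":76,"s":[87,36,12],"uyo":[4,81,9],"yp":34,"yu":87,"z":80},"jzs":21}
After op 19 (replace /bq/s/1 97): {"bq":{"gaf":76,"s":[87,97,12],"uyo":[4,81,9],"yp":34,"yu":87,"z":80},"jzs":21}
After op 20 (replace /bq/gaf 47): {"bq":{"gaf":47,"s":[87,97,12],"uyo":[4,81,9],"yp":34,"yu":87,"z":80},"jzs":21}
After op 21 (replace /bq 82): {"bq":82,"jzs":21}
After op 22 (replace /jzs 8): {"bq":82,"jzs":8}
After op 23 (add /na 72): {"bq":82,"jzs":8,"na":72}
After op 24 (remove /na): {"bq":82,"jzs":8}
After op 25 (add /jzs 49): {"bq":82,"jzs":49}
Size at the root: 2

Answer: 2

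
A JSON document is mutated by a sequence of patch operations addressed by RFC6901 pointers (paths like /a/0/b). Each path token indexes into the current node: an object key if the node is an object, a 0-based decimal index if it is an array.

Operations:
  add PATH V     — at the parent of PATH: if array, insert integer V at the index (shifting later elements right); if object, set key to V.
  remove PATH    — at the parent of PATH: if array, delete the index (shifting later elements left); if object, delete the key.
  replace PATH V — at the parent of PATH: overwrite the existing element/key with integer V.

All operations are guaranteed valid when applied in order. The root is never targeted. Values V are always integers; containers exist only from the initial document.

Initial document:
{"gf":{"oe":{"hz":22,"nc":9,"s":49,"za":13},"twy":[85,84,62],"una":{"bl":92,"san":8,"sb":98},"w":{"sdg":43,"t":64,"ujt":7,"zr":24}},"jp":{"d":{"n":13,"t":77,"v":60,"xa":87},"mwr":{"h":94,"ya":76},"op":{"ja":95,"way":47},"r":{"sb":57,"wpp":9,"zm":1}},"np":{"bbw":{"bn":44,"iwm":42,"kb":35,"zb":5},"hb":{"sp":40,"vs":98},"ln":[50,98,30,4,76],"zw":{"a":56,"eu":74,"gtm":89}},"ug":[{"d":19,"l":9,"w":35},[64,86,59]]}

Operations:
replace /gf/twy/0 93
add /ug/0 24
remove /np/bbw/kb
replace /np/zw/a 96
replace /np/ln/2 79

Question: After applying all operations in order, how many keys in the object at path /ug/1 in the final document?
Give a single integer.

Answer: 3

Derivation:
After op 1 (replace /gf/twy/0 93): {"gf":{"oe":{"hz":22,"nc":9,"s":49,"za":13},"twy":[93,84,62],"una":{"bl":92,"san":8,"sb":98},"w":{"sdg":43,"t":64,"ujt":7,"zr":24}},"jp":{"d":{"n":13,"t":77,"v":60,"xa":87},"mwr":{"h":94,"ya":76},"op":{"ja":95,"way":47},"r":{"sb":57,"wpp":9,"zm":1}},"np":{"bbw":{"bn":44,"iwm":42,"kb":35,"zb":5},"hb":{"sp":40,"vs":98},"ln":[50,98,30,4,76],"zw":{"a":56,"eu":74,"gtm":89}},"ug":[{"d":19,"l":9,"w":35},[64,86,59]]}
After op 2 (add /ug/0 24): {"gf":{"oe":{"hz":22,"nc":9,"s":49,"za":13},"twy":[93,84,62],"una":{"bl":92,"san":8,"sb":98},"w":{"sdg":43,"t":64,"ujt":7,"zr":24}},"jp":{"d":{"n":13,"t":77,"v":60,"xa":87},"mwr":{"h":94,"ya":76},"op":{"ja":95,"way":47},"r":{"sb":57,"wpp":9,"zm":1}},"np":{"bbw":{"bn":44,"iwm":42,"kb":35,"zb":5},"hb":{"sp":40,"vs":98},"ln":[50,98,30,4,76],"zw":{"a":56,"eu":74,"gtm":89}},"ug":[24,{"d":19,"l":9,"w":35},[64,86,59]]}
After op 3 (remove /np/bbw/kb): {"gf":{"oe":{"hz":22,"nc":9,"s":49,"za":13},"twy":[93,84,62],"una":{"bl":92,"san":8,"sb":98},"w":{"sdg":43,"t":64,"ujt":7,"zr":24}},"jp":{"d":{"n":13,"t":77,"v":60,"xa":87},"mwr":{"h":94,"ya":76},"op":{"ja":95,"way":47},"r":{"sb":57,"wpp":9,"zm":1}},"np":{"bbw":{"bn":44,"iwm":42,"zb":5},"hb":{"sp":40,"vs":98},"ln":[50,98,30,4,76],"zw":{"a":56,"eu":74,"gtm":89}},"ug":[24,{"d":19,"l":9,"w":35},[64,86,59]]}
After op 4 (replace /np/zw/a 96): {"gf":{"oe":{"hz":22,"nc":9,"s":49,"za":13},"twy":[93,84,62],"una":{"bl":92,"san":8,"sb":98},"w":{"sdg":43,"t":64,"ujt":7,"zr":24}},"jp":{"d":{"n":13,"t":77,"v":60,"xa":87},"mwr":{"h":94,"ya":76},"op":{"ja":95,"way":47},"r":{"sb":57,"wpp":9,"zm":1}},"np":{"bbw":{"bn":44,"iwm":42,"zb":5},"hb":{"sp":40,"vs":98},"ln":[50,98,30,4,76],"zw":{"a":96,"eu":74,"gtm":89}},"ug":[24,{"d":19,"l":9,"w":35},[64,86,59]]}
After op 5 (replace /np/ln/2 79): {"gf":{"oe":{"hz":22,"nc":9,"s":49,"za":13},"twy":[93,84,62],"una":{"bl":92,"san":8,"sb":98},"w":{"sdg":43,"t":64,"ujt":7,"zr":24}},"jp":{"d":{"n":13,"t":77,"v":60,"xa":87},"mwr":{"h":94,"ya":76},"op":{"ja":95,"way":47},"r":{"sb":57,"wpp":9,"zm":1}},"np":{"bbw":{"bn":44,"iwm":42,"zb":5},"hb":{"sp":40,"vs":98},"ln":[50,98,79,4,76],"zw":{"a":96,"eu":74,"gtm":89}},"ug":[24,{"d":19,"l":9,"w":35},[64,86,59]]}
Size at path /ug/1: 3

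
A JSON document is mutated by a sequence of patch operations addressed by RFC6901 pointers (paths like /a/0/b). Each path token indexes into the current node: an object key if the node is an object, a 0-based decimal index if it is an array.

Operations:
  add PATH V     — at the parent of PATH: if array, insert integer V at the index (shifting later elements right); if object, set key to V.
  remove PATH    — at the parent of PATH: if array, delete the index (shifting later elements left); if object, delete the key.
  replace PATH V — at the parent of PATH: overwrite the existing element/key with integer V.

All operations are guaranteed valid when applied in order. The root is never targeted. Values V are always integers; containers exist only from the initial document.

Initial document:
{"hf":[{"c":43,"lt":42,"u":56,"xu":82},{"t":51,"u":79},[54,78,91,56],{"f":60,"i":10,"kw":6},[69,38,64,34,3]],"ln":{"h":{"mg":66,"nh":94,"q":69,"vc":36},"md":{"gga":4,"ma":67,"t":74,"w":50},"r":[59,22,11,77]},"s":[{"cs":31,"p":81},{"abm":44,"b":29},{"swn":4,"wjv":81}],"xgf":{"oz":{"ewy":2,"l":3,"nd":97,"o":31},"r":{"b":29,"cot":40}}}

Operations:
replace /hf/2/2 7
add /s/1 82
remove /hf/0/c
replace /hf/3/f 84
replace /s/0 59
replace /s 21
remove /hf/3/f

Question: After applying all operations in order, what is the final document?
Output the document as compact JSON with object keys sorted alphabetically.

After op 1 (replace /hf/2/2 7): {"hf":[{"c":43,"lt":42,"u":56,"xu":82},{"t":51,"u":79},[54,78,7,56],{"f":60,"i":10,"kw":6},[69,38,64,34,3]],"ln":{"h":{"mg":66,"nh":94,"q":69,"vc":36},"md":{"gga":4,"ma":67,"t":74,"w":50},"r":[59,22,11,77]},"s":[{"cs":31,"p":81},{"abm":44,"b":29},{"swn":4,"wjv":81}],"xgf":{"oz":{"ewy":2,"l":3,"nd":97,"o":31},"r":{"b":29,"cot":40}}}
After op 2 (add /s/1 82): {"hf":[{"c":43,"lt":42,"u":56,"xu":82},{"t":51,"u":79},[54,78,7,56],{"f":60,"i":10,"kw":6},[69,38,64,34,3]],"ln":{"h":{"mg":66,"nh":94,"q":69,"vc":36},"md":{"gga":4,"ma":67,"t":74,"w":50},"r":[59,22,11,77]},"s":[{"cs":31,"p":81},82,{"abm":44,"b":29},{"swn":4,"wjv":81}],"xgf":{"oz":{"ewy":2,"l":3,"nd":97,"o":31},"r":{"b":29,"cot":40}}}
After op 3 (remove /hf/0/c): {"hf":[{"lt":42,"u":56,"xu":82},{"t":51,"u":79},[54,78,7,56],{"f":60,"i":10,"kw":6},[69,38,64,34,3]],"ln":{"h":{"mg":66,"nh":94,"q":69,"vc":36},"md":{"gga":4,"ma":67,"t":74,"w":50},"r":[59,22,11,77]},"s":[{"cs":31,"p":81},82,{"abm":44,"b":29},{"swn":4,"wjv":81}],"xgf":{"oz":{"ewy":2,"l":3,"nd":97,"o":31},"r":{"b":29,"cot":40}}}
After op 4 (replace /hf/3/f 84): {"hf":[{"lt":42,"u":56,"xu":82},{"t":51,"u":79},[54,78,7,56],{"f":84,"i":10,"kw":6},[69,38,64,34,3]],"ln":{"h":{"mg":66,"nh":94,"q":69,"vc":36},"md":{"gga":4,"ma":67,"t":74,"w":50},"r":[59,22,11,77]},"s":[{"cs":31,"p":81},82,{"abm":44,"b":29},{"swn":4,"wjv":81}],"xgf":{"oz":{"ewy":2,"l":3,"nd":97,"o":31},"r":{"b":29,"cot":40}}}
After op 5 (replace /s/0 59): {"hf":[{"lt":42,"u":56,"xu":82},{"t":51,"u":79},[54,78,7,56],{"f":84,"i":10,"kw":6},[69,38,64,34,3]],"ln":{"h":{"mg":66,"nh":94,"q":69,"vc":36},"md":{"gga":4,"ma":67,"t":74,"w":50},"r":[59,22,11,77]},"s":[59,82,{"abm":44,"b":29},{"swn":4,"wjv":81}],"xgf":{"oz":{"ewy":2,"l":3,"nd":97,"o":31},"r":{"b":29,"cot":40}}}
After op 6 (replace /s 21): {"hf":[{"lt":42,"u":56,"xu":82},{"t":51,"u":79},[54,78,7,56],{"f":84,"i":10,"kw":6},[69,38,64,34,3]],"ln":{"h":{"mg":66,"nh":94,"q":69,"vc":36},"md":{"gga":4,"ma":67,"t":74,"w":50},"r":[59,22,11,77]},"s":21,"xgf":{"oz":{"ewy":2,"l":3,"nd":97,"o":31},"r":{"b":29,"cot":40}}}
After op 7 (remove /hf/3/f): {"hf":[{"lt":42,"u":56,"xu":82},{"t":51,"u":79},[54,78,7,56],{"i":10,"kw":6},[69,38,64,34,3]],"ln":{"h":{"mg":66,"nh":94,"q":69,"vc":36},"md":{"gga":4,"ma":67,"t":74,"w":50},"r":[59,22,11,77]},"s":21,"xgf":{"oz":{"ewy":2,"l":3,"nd":97,"o":31},"r":{"b":29,"cot":40}}}

Answer: {"hf":[{"lt":42,"u":56,"xu":82},{"t":51,"u":79},[54,78,7,56],{"i":10,"kw":6},[69,38,64,34,3]],"ln":{"h":{"mg":66,"nh":94,"q":69,"vc":36},"md":{"gga":4,"ma":67,"t":74,"w":50},"r":[59,22,11,77]},"s":21,"xgf":{"oz":{"ewy":2,"l":3,"nd":97,"o":31},"r":{"b":29,"cot":40}}}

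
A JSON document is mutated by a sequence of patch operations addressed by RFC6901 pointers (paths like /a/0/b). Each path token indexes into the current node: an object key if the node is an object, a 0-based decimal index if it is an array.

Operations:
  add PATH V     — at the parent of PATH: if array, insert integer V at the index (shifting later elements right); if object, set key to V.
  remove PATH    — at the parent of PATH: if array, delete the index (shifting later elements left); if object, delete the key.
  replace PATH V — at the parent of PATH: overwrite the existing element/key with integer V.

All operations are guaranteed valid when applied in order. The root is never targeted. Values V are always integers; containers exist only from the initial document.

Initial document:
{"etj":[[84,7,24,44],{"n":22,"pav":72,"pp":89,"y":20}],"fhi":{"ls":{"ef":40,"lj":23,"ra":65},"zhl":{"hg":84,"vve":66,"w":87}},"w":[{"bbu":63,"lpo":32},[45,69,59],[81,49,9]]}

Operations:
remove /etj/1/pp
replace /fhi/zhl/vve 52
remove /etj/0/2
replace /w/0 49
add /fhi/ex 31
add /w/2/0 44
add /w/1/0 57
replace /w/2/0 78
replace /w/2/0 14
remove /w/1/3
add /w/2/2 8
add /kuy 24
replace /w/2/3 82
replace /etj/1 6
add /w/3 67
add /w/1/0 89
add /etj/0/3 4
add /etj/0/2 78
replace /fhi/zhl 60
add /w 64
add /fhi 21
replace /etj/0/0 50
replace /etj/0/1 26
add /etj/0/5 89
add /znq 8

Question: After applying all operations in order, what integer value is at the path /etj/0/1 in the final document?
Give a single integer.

After op 1 (remove /etj/1/pp): {"etj":[[84,7,24,44],{"n":22,"pav":72,"y":20}],"fhi":{"ls":{"ef":40,"lj":23,"ra":65},"zhl":{"hg":84,"vve":66,"w":87}},"w":[{"bbu":63,"lpo":32},[45,69,59],[81,49,9]]}
After op 2 (replace /fhi/zhl/vve 52): {"etj":[[84,7,24,44],{"n":22,"pav":72,"y":20}],"fhi":{"ls":{"ef":40,"lj":23,"ra":65},"zhl":{"hg":84,"vve":52,"w":87}},"w":[{"bbu":63,"lpo":32},[45,69,59],[81,49,9]]}
After op 3 (remove /etj/0/2): {"etj":[[84,7,44],{"n":22,"pav":72,"y":20}],"fhi":{"ls":{"ef":40,"lj":23,"ra":65},"zhl":{"hg":84,"vve":52,"w":87}},"w":[{"bbu":63,"lpo":32},[45,69,59],[81,49,9]]}
After op 4 (replace /w/0 49): {"etj":[[84,7,44],{"n":22,"pav":72,"y":20}],"fhi":{"ls":{"ef":40,"lj":23,"ra":65},"zhl":{"hg":84,"vve":52,"w":87}},"w":[49,[45,69,59],[81,49,9]]}
After op 5 (add /fhi/ex 31): {"etj":[[84,7,44],{"n":22,"pav":72,"y":20}],"fhi":{"ex":31,"ls":{"ef":40,"lj":23,"ra":65},"zhl":{"hg":84,"vve":52,"w":87}},"w":[49,[45,69,59],[81,49,9]]}
After op 6 (add /w/2/0 44): {"etj":[[84,7,44],{"n":22,"pav":72,"y":20}],"fhi":{"ex":31,"ls":{"ef":40,"lj":23,"ra":65},"zhl":{"hg":84,"vve":52,"w":87}},"w":[49,[45,69,59],[44,81,49,9]]}
After op 7 (add /w/1/0 57): {"etj":[[84,7,44],{"n":22,"pav":72,"y":20}],"fhi":{"ex":31,"ls":{"ef":40,"lj":23,"ra":65},"zhl":{"hg":84,"vve":52,"w":87}},"w":[49,[57,45,69,59],[44,81,49,9]]}
After op 8 (replace /w/2/0 78): {"etj":[[84,7,44],{"n":22,"pav":72,"y":20}],"fhi":{"ex":31,"ls":{"ef":40,"lj":23,"ra":65},"zhl":{"hg":84,"vve":52,"w":87}},"w":[49,[57,45,69,59],[78,81,49,9]]}
After op 9 (replace /w/2/0 14): {"etj":[[84,7,44],{"n":22,"pav":72,"y":20}],"fhi":{"ex":31,"ls":{"ef":40,"lj":23,"ra":65},"zhl":{"hg":84,"vve":52,"w":87}},"w":[49,[57,45,69,59],[14,81,49,9]]}
After op 10 (remove /w/1/3): {"etj":[[84,7,44],{"n":22,"pav":72,"y":20}],"fhi":{"ex":31,"ls":{"ef":40,"lj":23,"ra":65},"zhl":{"hg":84,"vve":52,"w":87}},"w":[49,[57,45,69],[14,81,49,9]]}
After op 11 (add /w/2/2 8): {"etj":[[84,7,44],{"n":22,"pav":72,"y":20}],"fhi":{"ex":31,"ls":{"ef":40,"lj":23,"ra":65},"zhl":{"hg":84,"vve":52,"w":87}},"w":[49,[57,45,69],[14,81,8,49,9]]}
After op 12 (add /kuy 24): {"etj":[[84,7,44],{"n":22,"pav":72,"y":20}],"fhi":{"ex":31,"ls":{"ef":40,"lj":23,"ra":65},"zhl":{"hg":84,"vve":52,"w":87}},"kuy":24,"w":[49,[57,45,69],[14,81,8,49,9]]}
After op 13 (replace /w/2/3 82): {"etj":[[84,7,44],{"n":22,"pav":72,"y":20}],"fhi":{"ex":31,"ls":{"ef":40,"lj":23,"ra":65},"zhl":{"hg":84,"vve":52,"w":87}},"kuy":24,"w":[49,[57,45,69],[14,81,8,82,9]]}
After op 14 (replace /etj/1 6): {"etj":[[84,7,44],6],"fhi":{"ex":31,"ls":{"ef":40,"lj":23,"ra":65},"zhl":{"hg":84,"vve":52,"w":87}},"kuy":24,"w":[49,[57,45,69],[14,81,8,82,9]]}
After op 15 (add /w/3 67): {"etj":[[84,7,44],6],"fhi":{"ex":31,"ls":{"ef":40,"lj":23,"ra":65},"zhl":{"hg":84,"vve":52,"w":87}},"kuy":24,"w":[49,[57,45,69],[14,81,8,82,9],67]}
After op 16 (add /w/1/0 89): {"etj":[[84,7,44],6],"fhi":{"ex":31,"ls":{"ef":40,"lj":23,"ra":65},"zhl":{"hg":84,"vve":52,"w":87}},"kuy":24,"w":[49,[89,57,45,69],[14,81,8,82,9],67]}
After op 17 (add /etj/0/3 4): {"etj":[[84,7,44,4],6],"fhi":{"ex":31,"ls":{"ef":40,"lj":23,"ra":65},"zhl":{"hg":84,"vve":52,"w":87}},"kuy":24,"w":[49,[89,57,45,69],[14,81,8,82,9],67]}
After op 18 (add /etj/0/2 78): {"etj":[[84,7,78,44,4],6],"fhi":{"ex":31,"ls":{"ef":40,"lj":23,"ra":65},"zhl":{"hg":84,"vve":52,"w":87}},"kuy":24,"w":[49,[89,57,45,69],[14,81,8,82,9],67]}
After op 19 (replace /fhi/zhl 60): {"etj":[[84,7,78,44,4],6],"fhi":{"ex":31,"ls":{"ef":40,"lj":23,"ra":65},"zhl":60},"kuy":24,"w":[49,[89,57,45,69],[14,81,8,82,9],67]}
After op 20 (add /w 64): {"etj":[[84,7,78,44,4],6],"fhi":{"ex":31,"ls":{"ef":40,"lj":23,"ra":65},"zhl":60},"kuy":24,"w":64}
After op 21 (add /fhi 21): {"etj":[[84,7,78,44,4],6],"fhi":21,"kuy":24,"w":64}
After op 22 (replace /etj/0/0 50): {"etj":[[50,7,78,44,4],6],"fhi":21,"kuy":24,"w":64}
After op 23 (replace /etj/0/1 26): {"etj":[[50,26,78,44,4],6],"fhi":21,"kuy":24,"w":64}
After op 24 (add /etj/0/5 89): {"etj":[[50,26,78,44,4,89],6],"fhi":21,"kuy":24,"w":64}
After op 25 (add /znq 8): {"etj":[[50,26,78,44,4,89],6],"fhi":21,"kuy":24,"w":64,"znq":8}
Value at /etj/0/1: 26

Answer: 26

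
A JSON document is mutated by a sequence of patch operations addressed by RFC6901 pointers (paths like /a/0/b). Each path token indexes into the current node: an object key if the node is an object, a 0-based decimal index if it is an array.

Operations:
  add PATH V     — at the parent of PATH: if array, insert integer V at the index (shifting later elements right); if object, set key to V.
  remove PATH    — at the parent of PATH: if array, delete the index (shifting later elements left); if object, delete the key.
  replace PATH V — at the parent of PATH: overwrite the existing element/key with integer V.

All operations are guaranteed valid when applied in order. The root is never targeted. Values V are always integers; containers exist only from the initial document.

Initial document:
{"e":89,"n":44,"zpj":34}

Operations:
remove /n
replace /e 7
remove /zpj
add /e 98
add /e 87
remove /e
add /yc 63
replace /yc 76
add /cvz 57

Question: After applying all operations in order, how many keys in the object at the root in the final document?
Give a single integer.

After op 1 (remove /n): {"e":89,"zpj":34}
After op 2 (replace /e 7): {"e":7,"zpj":34}
After op 3 (remove /zpj): {"e":7}
After op 4 (add /e 98): {"e":98}
After op 5 (add /e 87): {"e":87}
After op 6 (remove /e): {}
After op 7 (add /yc 63): {"yc":63}
After op 8 (replace /yc 76): {"yc":76}
After op 9 (add /cvz 57): {"cvz":57,"yc":76}
Size at the root: 2

Answer: 2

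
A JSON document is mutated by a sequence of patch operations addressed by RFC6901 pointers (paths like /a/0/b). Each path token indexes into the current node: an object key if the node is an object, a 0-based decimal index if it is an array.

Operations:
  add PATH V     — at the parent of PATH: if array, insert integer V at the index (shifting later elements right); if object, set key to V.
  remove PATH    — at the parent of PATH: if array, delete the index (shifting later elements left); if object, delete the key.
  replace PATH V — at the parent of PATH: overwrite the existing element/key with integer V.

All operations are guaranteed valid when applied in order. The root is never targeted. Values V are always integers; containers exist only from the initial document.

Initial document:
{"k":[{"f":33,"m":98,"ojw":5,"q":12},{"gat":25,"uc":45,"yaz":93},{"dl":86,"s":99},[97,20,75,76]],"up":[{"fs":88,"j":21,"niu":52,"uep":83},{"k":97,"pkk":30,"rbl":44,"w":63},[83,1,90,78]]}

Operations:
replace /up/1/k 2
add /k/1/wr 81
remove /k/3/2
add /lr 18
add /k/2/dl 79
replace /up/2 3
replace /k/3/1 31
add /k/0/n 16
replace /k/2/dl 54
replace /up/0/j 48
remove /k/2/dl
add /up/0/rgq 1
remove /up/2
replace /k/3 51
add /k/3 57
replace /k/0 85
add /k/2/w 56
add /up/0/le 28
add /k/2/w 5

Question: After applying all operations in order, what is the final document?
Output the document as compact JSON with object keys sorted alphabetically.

Answer: {"k":[85,{"gat":25,"uc":45,"wr":81,"yaz":93},{"s":99,"w":5},57,51],"lr":18,"up":[{"fs":88,"j":48,"le":28,"niu":52,"rgq":1,"uep":83},{"k":2,"pkk":30,"rbl":44,"w":63}]}

Derivation:
After op 1 (replace /up/1/k 2): {"k":[{"f":33,"m":98,"ojw":5,"q":12},{"gat":25,"uc":45,"yaz":93},{"dl":86,"s":99},[97,20,75,76]],"up":[{"fs":88,"j":21,"niu":52,"uep":83},{"k":2,"pkk":30,"rbl":44,"w":63},[83,1,90,78]]}
After op 2 (add /k/1/wr 81): {"k":[{"f":33,"m":98,"ojw":5,"q":12},{"gat":25,"uc":45,"wr":81,"yaz":93},{"dl":86,"s":99},[97,20,75,76]],"up":[{"fs":88,"j":21,"niu":52,"uep":83},{"k":2,"pkk":30,"rbl":44,"w":63},[83,1,90,78]]}
After op 3 (remove /k/3/2): {"k":[{"f":33,"m":98,"ojw":5,"q":12},{"gat":25,"uc":45,"wr":81,"yaz":93},{"dl":86,"s":99},[97,20,76]],"up":[{"fs":88,"j":21,"niu":52,"uep":83},{"k":2,"pkk":30,"rbl":44,"w":63},[83,1,90,78]]}
After op 4 (add /lr 18): {"k":[{"f":33,"m":98,"ojw":5,"q":12},{"gat":25,"uc":45,"wr":81,"yaz":93},{"dl":86,"s":99},[97,20,76]],"lr":18,"up":[{"fs":88,"j":21,"niu":52,"uep":83},{"k":2,"pkk":30,"rbl":44,"w":63},[83,1,90,78]]}
After op 5 (add /k/2/dl 79): {"k":[{"f":33,"m":98,"ojw":5,"q":12},{"gat":25,"uc":45,"wr":81,"yaz":93},{"dl":79,"s":99},[97,20,76]],"lr":18,"up":[{"fs":88,"j":21,"niu":52,"uep":83},{"k":2,"pkk":30,"rbl":44,"w":63},[83,1,90,78]]}
After op 6 (replace /up/2 3): {"k":[{"f":33,"m":98,"ojw":5,"q":12},{"gat":25,"uc":45,"wr":81,"yaz":93},{"dl":79,"s":99},[97,20,76]],"lr":18,"up":[{"fs":88,"j":21,"niu":52,"uep":83},{"k":2,"pkk":30,"rbl":44,"w":63},3]}
After op 7 (replace /k/3/1 31): {"k":[{"f":33,"m":98,"ojw":5,"q":12},{"gat":25,"uc":45,"wr":81,"yaz":93},{"dl":79,"s":99},[97,31,76]],"lr":18,"up":[{"fs":88,"j":21,"niu":52,"uep":83},{"k":2,"pkk":30,"rbl":44,"w":63},3]}
After op 8 (add /k/0/n 16): {"k":[{"f":33,"m":98,"n":16,"ojw":5,"q":12},{"gat":25,"uc":45,"wr":81,"yaz":93},{"dl":79,"s":99},[97,31,76]],"lr":18,"up":[{"fs":88,"j":21,"niu":52,"uep":83},{"k":2,"pkk":30,"rbl":44,"w":63},3]}
After op 9 (replace /k/2/dl 54): {"k":[{"f":33,"m":98,"n":16,"ojw":5,"q":12},{"gat":25,"uc":45,"wr":81,"yaz":93},{"dl":54,"s":99},[97,31,76]],"lr":18,"up":[{"fs":88,"j":21,"niu":52,"uep":83},{"k":2,"pkk":30,"rbl":44,"w":63},3]}
After op 10 (replace /up/0/j 48): {"k":[{"f":33,"m":98,"n":16,"ojw":5,"q":12},{"gat":25,"uc":45,"wr":81,"yaz":93},{"dl":54,"s":99},[97,31,76]],"lr":18,"up":[{"fs":88,"j":48,"niu":52,"uep":83},{"k":2,"pkk":30,"rbl":44,"w":63},3]}
After op 11 (remove /k/2/dl): {"k":[{"f":33,"m":98,"n":16,"ojw":5,"q":12},{"gat":25,"uc":45,"wr":81,"yaz":93},{"s":99},[97,31,76]],"lr":18,"up":[{"fs":88,"j":48,"niu":52,"uep":83},{"k":2,"pkk":30,"rbl":44,"w":63},3]}
After op 12 (add /up/0/rgq 1): {"k":[{"f":33,"m":98,"n":16,"ojw":5,"q":12},{"gat":25,"uc":45,"wr":81,"yaz":93},{"s":99},[97,31,76]],"lr":18,"up":[{"fs":88,"j":48,"niu":52,"rgq":1,"uep":83},{"k":2,"pkk":30,"rbl":44,"w":63},3]}
After op 13 (remove /up/2): {"k":[{"f":33,"m":98,"n":16,"ojw":5,"q":12},{"gat":25,"uc":45,"wr":81,"yaz":93},{"s":99},[97,31,76]],"lr":18,"up":[{"fs":88,"j":48,"niu":52,"rgq":1,"uep":83},{"k":2,"pkk":30,"rbl":44,"w":63}]}
After op 14 (replace /k/3 51): {"k":[{"f":33,"m":98,"n":16,"ojw":5,"q":12},{"gat":25,"uc":45,"wr":81,"yaz":93},{"s":99},51],"lr":18,"up":[{"fs":88,"j":48,"niu":52,"rgq":1,"uep":83},{"k":2,"pkk":30,"rbl":44,"w":63}]}
After op 15 (add /k/3 57): {"k":[{"f":33,"m":98,"n":16,"ojw":5,"q":12},{"gat":25,"uc":45,"wr":81,"yaz":93},{"s":99},57,51],"lr":18,"up":[{"fs":88,"j":48,"niu":52,"rgq":1,"uep":83},{"k":2,"pkk":30,"rbl":44,"w":63}]}
After op 16 (replace /k/0 85): {"k":[85,{"gat":25,"uc":45,"wr":81,"yaz":93},{"s":99},57,51],"lr":18,"up":[{"fs":88,"j":48,"niu":52,"rgq":1,"uep":83},{"k":2,"pkk":30,"rbl":44,"w":63}]}
After op 17 (add /k/2/w 56): {"k":[85,{"gat":25,"uc":45,"wr":81,"yaz":93},{"s":99,"w":56},57,51],"lr":18,"up":[{"fs":88,"j":48,"niu":52,"rgq":1,"uep":83},{"k":2,"pkk":30,"rbl":44,"w":63}]}
After op 18 (add /up/0/le 28): {"k":[85,{"gat":25,"uc":45,"wr":81,"yaz":93},{"s":99,"w":56},57,51],"lr":18,"up":[{"fs":88,"j":48,"le":28,"niu":52,"rgq":1,"uep":83},{"k":2,"pkk":30,"rbl":44,"w":63}]}
After op 19 (add /k/2/w 5): {"k":[85,{"gat":25,"uc":45,"wr":81,"yaz":93},{"s":99,"w":5},57,51],"lr":18,"up":[{"fs":88,"j":48,"le":28,"niu":52,"rgq":1,"uep":83},{"k":2,"pkk":30,"rbl":44,"w":63}]}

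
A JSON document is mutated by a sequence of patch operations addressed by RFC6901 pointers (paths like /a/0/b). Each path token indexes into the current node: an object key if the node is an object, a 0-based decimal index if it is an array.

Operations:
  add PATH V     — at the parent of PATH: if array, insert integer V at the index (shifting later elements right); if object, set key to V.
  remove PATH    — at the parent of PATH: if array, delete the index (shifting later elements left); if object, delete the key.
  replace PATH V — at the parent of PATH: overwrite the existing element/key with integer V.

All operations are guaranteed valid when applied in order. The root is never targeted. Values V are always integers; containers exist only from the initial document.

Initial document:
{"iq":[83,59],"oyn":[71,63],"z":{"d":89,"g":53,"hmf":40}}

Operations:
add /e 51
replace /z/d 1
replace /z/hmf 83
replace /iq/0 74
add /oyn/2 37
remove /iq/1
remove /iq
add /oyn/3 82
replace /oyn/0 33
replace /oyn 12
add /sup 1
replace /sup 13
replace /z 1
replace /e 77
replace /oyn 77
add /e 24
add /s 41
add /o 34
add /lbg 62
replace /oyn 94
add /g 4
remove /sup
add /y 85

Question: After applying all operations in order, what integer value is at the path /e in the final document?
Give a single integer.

After op 1 (add /e 51): {"e":51,"iq":[83,59],"oyn":[71,63],"z":{"d":89,"g":53,"hmf":40}}
After op 2 (replace /z/d 1): {"e":51,"iq":[83,59],"oyn":[71,63],"z":{"d":1,"g":53,"hmf":40}}
After op 3 (replace /z/hmf 83): {"e":51,"iq":[83,59],"oyn":[71,63],"z":{"d":1,"g":53,"hmf":83}}
After op 4 (replace /iq/0 74): {"e":51,"iq":[74,59],"oyn":[71,63],"z":{"d":1,"g":53,"hmf":83}}
After op 5 (add /oyn/2 37): {"e":51,"iq":[74,59],"oyn":[71,63,37],"z":{"d":1,"g":53,"hmf":83}}
After op 6 (remove /iq/1): {"e":51,"iq":[74],"oyn":[71,63,37],"z":{"d":1,"g":53,"hmf":83}}
After op 7 (remove /iq): {"e":51,"oyn":[71,63,37],"z":{"d":1,"g":53,"hmf":83}}
After op 8 (add /oyn/3 82): {"e":51,"oyn":[71,63,37,82],"z":{"d":1,"g":53,"hmf":83}}
After op 9 (replace /oyn/0 33): {"e":51,"oyn":[33,63,37,82],"z":{"d":1,"g":53,"hmf":83}}
After op 10 (replace /oyn 12): {"e":51,"oyn":12,"z":{"d":1,"g":53,"hmf":83}}
After op 11 (add /sup 1): {"e":51,"oyn":12,"sup":1,"z":{"d":1,"g":53,"hmf":83}}
After op 12 (replace /sup 13): {"e":51,"oyn":12,"sup":13,"z":{"d":1,"g":53,"hmf":83}}
After op 13 (replace /z 1): {"e":51,"oyn":12,"sup":13,"z":1}
After op 14 (replace /e 77): {"e":77,"oyn":12,"sup":13,"z":1}
After op 15 (replace /oyn 77): {"e":77,"oyn":77,"sup":13,"z":1}
After op 16 (add /e 24): {"e":24,"oyn":77,"sup":13,"z":1}
After op 17 (add /s 41): {"e":24,"oyn":77,"s":41,"sup":13,"z":1}
After op 18 (add /o 34): {"e":24,"o":34,"oyn":77,"s":41,"sup":13,"z":1}
After op 19 (add /lbg 62): {"e":24,"lbg":62,"o":34,"oyn":77,"s":41,"sup":13,"z":1}
After op 20 (replace /oyn 94): {"e":24,"lbg":62,"o":34,"oyn":94,"s":41,"sup":13,"z":1}
After op 21 (add /g 4): {"e":24,"g":4,"lbg":62,"o":34,"oyn":94,"s":41,"sup":13,"z":1}
After op 22 (remove /sup): {"e":24,"g":4,"lbg":62,"o":34,"oyn":94,"s":41,"z":1}
After op 23 (add /y 85): {"e":24,"g":4,"lbg":62,"o":34,"oyn":94,"s":41,"y":85,"z":1}
Value at /e: 24

Answer: 24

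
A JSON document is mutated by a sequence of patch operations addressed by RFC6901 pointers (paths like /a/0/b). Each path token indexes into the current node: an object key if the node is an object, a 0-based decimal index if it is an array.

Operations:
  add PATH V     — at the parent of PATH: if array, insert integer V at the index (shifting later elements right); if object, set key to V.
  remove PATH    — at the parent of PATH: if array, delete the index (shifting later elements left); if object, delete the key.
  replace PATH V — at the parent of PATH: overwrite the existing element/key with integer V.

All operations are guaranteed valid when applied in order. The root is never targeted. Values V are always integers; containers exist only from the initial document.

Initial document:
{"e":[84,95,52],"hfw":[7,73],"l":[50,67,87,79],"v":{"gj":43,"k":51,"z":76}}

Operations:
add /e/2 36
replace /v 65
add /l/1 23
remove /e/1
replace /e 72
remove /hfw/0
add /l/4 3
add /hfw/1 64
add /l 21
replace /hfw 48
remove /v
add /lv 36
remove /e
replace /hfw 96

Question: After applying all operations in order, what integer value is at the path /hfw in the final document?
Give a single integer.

Answer: 96

Derivation:
After op 1 (add /e/2 36): {"e":[84,95,36,52],"hfw":[7,73],"l":[50,67,87,79],"v":{"gj":43,"k":51,"z":76}}
After op 2 (replace /v 65): {"e":[84,95,36,52],"hfw":[7,73],"l":[50,67,87,79],"v":65}
After op 3 (add /l/1 23): {"e":[84,95,36,52],"hfw":[7,73],"l":[50,23,67,87,79],"v":65}
After op 4 (remove /e/1): {"e":[84,36,52],"hfw":[7,73],"l":[50,23,67,87,79],"v":65}
After op 5 (replace /e 72): {"e":72,"hfw":[7,73],"l":[50,23,67,87,79],"v":65}
After op 6 (remove /hfw/0): {"e":72,"hfw":[73],"l":[50,23,67,87,79],"v":65}
After op 7 (add /l/4 3): {"e":72,"hfw":[73],"l":[50,23,67,87,3,79],"v":65}
After op 8 (add /hfw/1 64): {"e":72,"hfw":[73,64],"l":[50,23,67,87,3,79],"v":65}
After op 9 (add /l 21): {"e":72,"hfw":[73,64],"l":21,"v":65}
After op 10 (replace /hfw 48): {"e":72,"hfw":48,"l":21,"v":65}
After op 11 (remove /v): {"e":72,"hfw":48,"l":21}
After op 12 (add /lv 36): {"e":72,"hfw":48,"l":21,"lv":36}
After op 13 (remove /e): {"hfw":48,"l":21,"lv":36}
After op 14 (replace /hfw 96): {"hfw":96,"l":21,"lv":36}
Value at /hfw: 96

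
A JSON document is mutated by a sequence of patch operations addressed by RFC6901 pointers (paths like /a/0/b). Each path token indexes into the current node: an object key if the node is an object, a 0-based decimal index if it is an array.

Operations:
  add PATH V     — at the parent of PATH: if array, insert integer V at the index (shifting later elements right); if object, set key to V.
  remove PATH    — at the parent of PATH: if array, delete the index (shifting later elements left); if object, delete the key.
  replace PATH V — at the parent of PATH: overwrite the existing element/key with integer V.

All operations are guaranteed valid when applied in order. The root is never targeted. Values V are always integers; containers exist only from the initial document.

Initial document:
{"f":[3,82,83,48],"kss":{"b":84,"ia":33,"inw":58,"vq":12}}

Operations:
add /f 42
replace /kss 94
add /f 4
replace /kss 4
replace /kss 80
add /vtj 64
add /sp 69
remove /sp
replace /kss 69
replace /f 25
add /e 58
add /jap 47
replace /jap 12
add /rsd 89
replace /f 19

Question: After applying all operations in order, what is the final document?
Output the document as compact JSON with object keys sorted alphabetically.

After op 1 (add /f 42): {"f":42,"kss":{"b":84,"ia":33,"inw":58,"vq":12}}
After op 2 (replace /kss 94): {"f":42,"kss":94}
After op 3 (add /f 4): {"f":4,"kss":94}
After op 4 (replace /kss 4): {"f":4,"kss":4}
After op 5 (replace /kss 80): {"f":4,"kss":80}
After op 6 (add /vtj 64): {"f":4,"kss":80,"vtj":64}
After op 7 (add /sp 69): {"f":4,"kss":80,"sp":69,"vtj":64}
After op 8 (remove /sp): {"f":4,"kss":80,"vtj":64}
After op 9 (replace /kss 69): {"f":4,"kss":69,"vtj":64}
After op 10 (replace /f 25): {"f":25,"kss":69,"vtj":64}
After op 11 (add /e 58): {"e":58,"f":25,"kss":69,"vtj":64}
After op 12 (add /jap 47): {"e":58,"f":25,"jap":47,"kss":69,"vtj":64}
After op 13 (replace /jap 12): {"e":58,"f":25,"jap":12,"kss":69,"vtj":64}
After op 14 (add /rsd 89): {"e":58,"f":25,"jap":12,"kss":69,"rsd":89,"vtj":64}
After op 15 (replace /f 19): {"e":58,"f":19,"jap":12,"kss":69,"rsd":89,"vtj":64}

Answer: {"e":58,"f":19,"jap":12,"kss":69,"rsd":89,"vtj":64}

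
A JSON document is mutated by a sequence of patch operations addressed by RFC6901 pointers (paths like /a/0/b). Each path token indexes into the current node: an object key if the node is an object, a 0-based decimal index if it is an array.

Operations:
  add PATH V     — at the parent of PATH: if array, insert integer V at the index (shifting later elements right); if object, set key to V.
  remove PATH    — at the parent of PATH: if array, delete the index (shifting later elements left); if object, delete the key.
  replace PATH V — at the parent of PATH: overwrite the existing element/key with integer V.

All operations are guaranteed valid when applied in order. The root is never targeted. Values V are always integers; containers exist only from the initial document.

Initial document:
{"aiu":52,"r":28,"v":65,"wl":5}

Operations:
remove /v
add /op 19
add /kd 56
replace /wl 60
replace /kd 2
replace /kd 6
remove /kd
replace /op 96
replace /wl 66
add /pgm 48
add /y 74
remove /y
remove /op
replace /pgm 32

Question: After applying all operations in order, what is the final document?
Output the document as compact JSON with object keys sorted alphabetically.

After op 1 (remove /v): {"aiu":52,"r":28,"wl":5}
After op 2 (add /op 19): {"aiu":52,"op":19,"r":28,"wl":5}
After op 3 (add /kd 56): {"aiu":52,"kd":56,"op":19,"r":28,"wl":5}
After op 4 (replace /wl 60): {"aiu":52,"kd":56,"op":19,"r":28,"wl":60}
After op 5 (replace /kd 2): {"aiu":52,"kd":2,"op":19,"r":28,"wl":60}
After op 6 (replace /kd 6): {"aiu":52,"kd":6,"op":19,"r":28,"wl":60}
After op 7 (remove /kd): {"aiu":52,"op":19,"r":28,"wl":60}
After op 8 (replace /op 96): {"aiu":52,"op":96,"r":28,"wl":60}
After op 9 (replace /wl 66): {"aiu":52,"op":96,"r":28,"wl":66}
After op 10 (add /pgm 48): {"aiu":52,"op":96,"pgm":48,"r":28,"wl":66}
After op 11 (add /y 74): {"aiu":52,"op":96,"pgm":48,"r":28,"wl":66,"y":74}
After op 12 (remove /y): {"aiu":52,"op":96,"pgm":48,"r":28,"wl":66}
After op 13 (remove /op): {"aiu":52,"pgm":48,"r":28,"wl":66}
After op 14 (replace /pgm 32): {"aiu":52,"pgm":32,"r":28,"wl":66}

Answer: {"aiu":52,"pgm":32,"r":28,"wl":66}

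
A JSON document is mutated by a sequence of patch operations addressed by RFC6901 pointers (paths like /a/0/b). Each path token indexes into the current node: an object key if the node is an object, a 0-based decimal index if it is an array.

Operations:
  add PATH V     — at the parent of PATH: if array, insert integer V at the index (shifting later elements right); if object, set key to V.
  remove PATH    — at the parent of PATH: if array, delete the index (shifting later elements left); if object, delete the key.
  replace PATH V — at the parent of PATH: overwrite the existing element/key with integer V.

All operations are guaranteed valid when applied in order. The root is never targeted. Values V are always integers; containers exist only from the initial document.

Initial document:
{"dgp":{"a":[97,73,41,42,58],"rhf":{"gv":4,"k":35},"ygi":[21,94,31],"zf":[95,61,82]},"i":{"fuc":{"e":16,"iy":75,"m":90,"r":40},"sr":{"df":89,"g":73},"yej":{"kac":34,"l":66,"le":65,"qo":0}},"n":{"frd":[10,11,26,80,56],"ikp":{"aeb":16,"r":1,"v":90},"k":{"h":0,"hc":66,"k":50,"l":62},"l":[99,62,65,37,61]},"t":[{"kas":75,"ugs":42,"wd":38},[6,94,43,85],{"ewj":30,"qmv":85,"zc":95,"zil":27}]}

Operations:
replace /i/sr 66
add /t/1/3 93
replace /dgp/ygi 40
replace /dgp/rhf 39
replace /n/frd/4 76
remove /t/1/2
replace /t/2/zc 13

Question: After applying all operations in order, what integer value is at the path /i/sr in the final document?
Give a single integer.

Answer: 66

Derivation:
After op 1 (replace /i/sr 66): {"dgp":{"a":[97,73,41,42,58],"rhf":{"gv":4,"k":35},"ygi":[21,94,31],"zf":[95,61,82]},"i":{"fuc":{"e":16,"iy":75,"m":90,"r":40},"sr":66,"yej":{"kac":34,"l":66,"le":65,"qo":0}},"n":{"frd":[10,11,26,80,56],"ikp":{"aeb":16,"r":1,"v":90},"k":{"h":0,"hc":66,"k":50,"l":62},"l":[99,62,65,37,61]},"t":[{"kas":75,"ugs":42,"wd":38},[6,94,43,85],{"ewj":30,"qmv":85,"zc":95,"zil":27}]}
After op 2 (add /t/1/3 93): {"dgp":{"a":[97,73,41,42,58],"rhf":{"gv":4,"k":35},"ygi":[21,94,31],"zf":[95,61,82]},"i":{"fuc":{"e":16,"iy":75,"m":90,"r":40},"sr":66,"yej":{"kac":34,"l":66,"le":65,"qo":0}},"n":{"frd":[10,11,26,80,56],"ikp":{"aeb":16,"r":1,"v":90},"k":{"h":0,"hc":66,"k":50,"l":62},"l":[99,62,65,37,61]},"t":[{"kas":75,"ugs":42,"wd":38},[6,94,43,93,85],{"ewj":30,"qmv":85,"zc":95,"zil":27}]}
After op 3 (replace /dgp/ygi 40): {"dgp":{"a":[97,73,41,42,58],"rhf":{"gv":4,"k":35},"ygi":40,"zf":[95,61,82]},"i":{"fuc":{"e":16,"iy":75,"m":90,"r":40},"sr":66,"yej":{"kac":34,"l":66,"le":65,"qo":0}},"n":{"frd":[10,11,26,80,56],"ikp":{"aeb":16,"r":1,"v":90},"k":{"h":0,"hc":66,"k":50,"l":62},"l":[99,62,65,37,61]},"t":[{"kas":75,"ugs":42,"wd":38},[6,94,43,93,85],{"ewj":30,"qmv":85,"zc":95,"zil":27}]}
After op 4 (replace /dgp/rhf 39): {"dgp":{"a":[97,73,41,42,58],"rhf":39,"ygi":40,"zf":[95,61,82]},"i":{"fuc":{"e":16,"iy":75,"m":90,"r":40},"sr":66,"yej":{"kac":34,"l":66,"le":65,"qo":0}},"n":{"frd":[10,11,26,80,56],"ikp":{"aeb":16,"r":1,"v":90},"k":{"h":0,"hc":66,"k":50,"l":62},"l":[99,62,65,37,61]},"t":[{"kas":75,"ugs":42,"wd":38},[6,94,43,93,85],{"ewj":30,"qmv":85,"zc":95,"zil":27}]}
After op 5 (replace /n/frd/4 76): {"dgp":{"a":[97,73,41,42,58],"rhf":39,"ygi":40,"zf":[95,61,82]},"i":{"fuc":{"e":16,"iy":75,"m":90,"r":40},"sr":66,"yej":{"kac":34,"l":66,"le":65,"qo":0}},"n":{"frd":[10,11,26,80,76],"ikp":{"aeb":16,"r":1,"v":90},"k":{"h":0,"hc":66,"k":50,"l":62},"l":[99,62,65,37,61]},"t":[{"kas":75,"ugs":42,"wd":38},[6,94,43,93,85],{"ewj":30,"qmv":85,"zc":95,"zil":27}]}
After op 6 (remove /t/1/2): {"dgp":{"a":[97,73,41,42,58],"rhf":39,"ygi":40,"zf":[95,61,82]},"i":{"fuc":{"e":16,"iy":75,"m":90,"r":40},"sr":66,"yej":{"kac":34,"l":66,"le":65,"qo":0}},"n":{"frd":[10,11,26,80,76],"ikp":{"aeb":16,"r":1,"v":90},"k":{"h":0,"hc":66,"k":50,"l":62},"l":[99,62,65,37,61]},"t":[{"kas":75,"ugs":42,"wd":38},[6,94,93,85],{"ewj":30,"qmv":85,"zc":95,"zil":27}]}
After op 7 (replace /t/2/zc 13): {"dgp":{"a":[97,73,41,42,58],"rhf":39,"ygi":40,"zf":[95,61,82]},"i":{"fuc":{"e":16,"iy":75,"m":90,"r":40},"sr":66,"yej":{"kac":34,"l":66,"le":65,"qo":0}},"n":{"frd":[10,11,26,80,76],"ikp":{"aeb":16,"r":1,"v":90},"k":{"h":0,"hc":66,"k":50,"l":62},"l":[99,62,65,37,61]},"t":[{"kas":75,"ugs":42,"wd":38},[6,94,93,85],{"ewj":30,"qmv":85,"zc":13,"zil":27}]}
Value at /i/sr: 66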